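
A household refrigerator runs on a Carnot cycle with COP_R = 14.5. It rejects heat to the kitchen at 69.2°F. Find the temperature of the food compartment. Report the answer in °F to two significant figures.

For a Carnot refrigerator COP_R = T_C/(T_H − T_C), so T_C = COP·T_H/(1 + COP).
With T_H = 293.82 K, T_C = 14.5 × 293.82/15.50 = 274.86 K.
Converting, 274.86 K = 35.08°F.

35 °F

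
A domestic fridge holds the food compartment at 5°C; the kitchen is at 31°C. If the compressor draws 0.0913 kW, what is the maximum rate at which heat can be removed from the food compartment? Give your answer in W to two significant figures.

980 W

In absolute terms T_C = 278.15 K and T_H = 304.15 K, so ΔT = 26.00 K.
COP_Carnot = T_C/ΔT = 278.15/26.00 = 10.70.
Q̇_max = COP_Carnot × Ẇ = 10.70 × 0.09130 kW = 0.9767 kW = 976.7 W.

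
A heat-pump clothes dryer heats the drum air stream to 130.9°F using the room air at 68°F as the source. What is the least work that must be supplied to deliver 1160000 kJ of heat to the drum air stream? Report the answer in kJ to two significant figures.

In absolute terms T_C = 293.15 K and T_H = 328.09 K, so ΔT = 34.94 K.
The reversible limit is COP_HP = T_H/ΔT = 9.389, so W_min = Q_H/COP = Q_H·ΔT/T_H.
W_min = 1160000 × 34.94/328.09 = 123500 kJ.

120000 kJ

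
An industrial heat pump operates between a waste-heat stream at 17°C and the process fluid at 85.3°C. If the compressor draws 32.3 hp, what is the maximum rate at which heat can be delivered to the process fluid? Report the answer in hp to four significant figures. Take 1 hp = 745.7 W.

169.5 hp

In absolute terms T_C = 290.15 K and T_H = 358.45 K, so ΔT = 68.30 K.
COP_Carnot = T_H/ΔT = 358.45/68.30 = 5.248.
Q̇_max = COP_Carnot × Ẇ = 5.248 × 32.30 hp = 169.5 hp.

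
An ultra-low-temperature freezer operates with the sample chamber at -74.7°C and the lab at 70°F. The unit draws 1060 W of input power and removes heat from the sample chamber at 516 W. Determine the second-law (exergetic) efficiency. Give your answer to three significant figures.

COP_actual = Q̇_C/Ẇ = 516.0/1060 = 0.4868.
In absolute terms T_C = 198.45 K and T_H = 294.26 K, so ΔT = 95.81 K.
COP_Carnot = T_C/ΔT = 198.45/95.81 = 2.071.
η_II = COP_actual/COP_Carnot = 0.4868/2.071 = 0.2350.

0.235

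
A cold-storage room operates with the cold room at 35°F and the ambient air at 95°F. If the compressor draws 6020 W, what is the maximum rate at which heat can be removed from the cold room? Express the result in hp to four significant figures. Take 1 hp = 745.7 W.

In absolute terms T_C = 274.82 K and T_H = 308.15 K, so ΔT = 33.33 K.
COP_Carnot = T_C/ΔT = 274.82/33.33 = 8.245.
Q̇_max = COP_Carnot × Ẇ = 8.245 × 6020 W = 49630 W = 66.56 hp.

66.56 hp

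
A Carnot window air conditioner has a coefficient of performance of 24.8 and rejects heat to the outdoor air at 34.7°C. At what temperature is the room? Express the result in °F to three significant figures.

73.0 °F

For a Carnot refrigerator COP_R = T_C/(T_H − T_C), so T_C = COP·T_H/(1 + COP).
With T_H = 307.85 K, T_C = 24.8 × 307.85/25.80 = 295.92 K.
Converting, 295.92 K = 72.98°F.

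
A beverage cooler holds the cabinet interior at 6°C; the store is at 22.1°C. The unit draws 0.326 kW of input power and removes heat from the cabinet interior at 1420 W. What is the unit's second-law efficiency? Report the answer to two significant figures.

0.25

Converting, Q̇_C = 1420 W = 1.420 kW, so COP_actual = Q̇_C/Ẇ = 1.420/0.3260 = 4.356.
In absolute terms T_C = 279.15 K and T_H = 295.25 K, so ΔT = 16.10 K.
COP_Carnot = T_C/ΔT = 279.15/16.10 = 17.34.
η_II = COP_actual/COP_Carnot = 4.356/17.34 = 0.2512.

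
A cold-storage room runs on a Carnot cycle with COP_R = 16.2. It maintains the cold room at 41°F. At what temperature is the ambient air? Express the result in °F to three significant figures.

71.9 °F

COP_R = T_C/(T_H − T_C) gives T_H − T_C = T_C/COP.
With T_C = 278.15 K, T_H = 278.15 × (1 + 1/16.2) = 295.32 K.
Converting, 295.32 K = 71.91°F.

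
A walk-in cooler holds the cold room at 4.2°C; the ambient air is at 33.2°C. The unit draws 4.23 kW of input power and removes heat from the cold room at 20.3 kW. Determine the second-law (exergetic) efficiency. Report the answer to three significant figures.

0.502

COP_actual = Q̇_C/Ẇ = 20.30/4.230 = 4.799.
In absolute terms T_C = 277.35 K and T_H = 306.35 K, so ΔT = 29.00 K.
COP_Carnot = T_C/ΔT = 277.35/29.00 = 9.564.
η_II = COP_actual/COP_Carnot = 4.799/9.564 = 0.5018.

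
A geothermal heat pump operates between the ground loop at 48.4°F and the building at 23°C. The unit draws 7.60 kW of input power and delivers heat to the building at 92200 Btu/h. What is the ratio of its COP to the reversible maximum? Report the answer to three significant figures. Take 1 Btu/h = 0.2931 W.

0.167

Converting, Q̇_H = 92200 Btu/h = 27.02 kW, so COP_actual = Q̇_H/Ẇ = 27.02/7.600 = 3.556.
In absolute terms T_C = 282.26 K and T_H = 296.15 K, so ΔT = 13.89 K.
COP_Carnot = T_H/ΔT = 296.15/13.89 = 21.32.
η_II = COP_actual/COP_Carnot = 3.556/21.32 = 0.1668.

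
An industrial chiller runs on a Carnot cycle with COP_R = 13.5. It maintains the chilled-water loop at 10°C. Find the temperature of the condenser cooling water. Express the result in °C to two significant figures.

COP_R = T_C/(T_H − T_C) gives T_H − T_C = T_C/COP.
With T_C = 283.15 K, T_H = 283.15 × (1 + 1/13.5) = 304.12 K.
Converting, 304.12 K = 30.97°C.

31 °C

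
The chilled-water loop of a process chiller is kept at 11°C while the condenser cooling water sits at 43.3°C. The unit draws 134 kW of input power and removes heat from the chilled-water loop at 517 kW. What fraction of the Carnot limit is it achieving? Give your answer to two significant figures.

COP_actual = Q̇_C/Ẇ = 517.0/134.0 = 3.858.
In absolute terms T_C = 284.15 K and T_H = 316.45 K, so ΔT = 32.30 K.
COP_Carnot = T_C/ΔT = 284.15/32.30 = 8.797.
η_II = COP_actual/COP_Carnot = 3.858/8.797 = 0.4386.

0.44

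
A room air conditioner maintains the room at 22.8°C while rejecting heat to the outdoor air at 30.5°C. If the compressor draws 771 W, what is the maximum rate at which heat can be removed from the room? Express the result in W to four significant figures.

In absolute terms T_C = 295.95 K and T_H = 303.65 K, so ΔT = 7.700 K.
COP_Carnot = T_C/ΔT = 295.95/7.700 = 38.44.
Q̇_max = COP_Carnot × Ẇ = 38.44 × 771.0 W = 29630 W.

29630 W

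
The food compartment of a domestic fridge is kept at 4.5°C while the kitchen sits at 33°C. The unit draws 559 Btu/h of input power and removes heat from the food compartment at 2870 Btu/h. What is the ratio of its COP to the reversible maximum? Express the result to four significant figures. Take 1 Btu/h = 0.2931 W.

0.5270

COP_actual = Q̇_C/Ẇ = 2870/559.0 = 5.134.
In absolute terms T_C = 277.65 K and T_H = 306.15 K, so ΔT = 28.50 K.
COP_Carnot = T_C/ΔT = 277.65/28.50 = 9.742.
η_II = COP_actual/COP_Carnot = 5.134/9.742 = 0.5270.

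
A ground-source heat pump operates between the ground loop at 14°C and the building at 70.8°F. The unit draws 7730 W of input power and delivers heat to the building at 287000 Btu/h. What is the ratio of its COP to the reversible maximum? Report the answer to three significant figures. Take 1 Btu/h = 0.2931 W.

Converting, Q̇_H = 287000 Btu/h = 84120 W, so COP_actual = Q̇_H/Ẇ = 84120/7730 = 10.88.
In absolute terms T_C = 287.15 K and T_H = 294.71 K, so ΔT = 7.556 K.
COP_Carnot = T_H/ΔT = 294.71/7.556 = 39.01.
η_II = COP_actual/COP_Carnot = 10.88/39.01 = 0.2790.

0.279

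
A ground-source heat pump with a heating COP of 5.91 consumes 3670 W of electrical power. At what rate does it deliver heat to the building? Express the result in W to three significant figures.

21700 W

Q̇_H = COP_HP × Ẇ = 5.91 × 3670 = 21690 W.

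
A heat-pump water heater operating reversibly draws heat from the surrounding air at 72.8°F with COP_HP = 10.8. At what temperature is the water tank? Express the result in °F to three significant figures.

COP_HP = T_H/(T_H − T_C) rearranges to T_H = COP·T_C/(COP − 1).
With T_C = 295.82 K, T_H = 10.8 × 295.82/9.800 = 326.00 K.
Converting, 326.00 K = 127.13°F.

127 °F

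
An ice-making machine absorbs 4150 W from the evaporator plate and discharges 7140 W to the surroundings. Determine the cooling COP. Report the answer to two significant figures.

1.4

The first law gives Q̇_H = Q̇_C + Ẇ, so the three rates are Q̇_C = 4150, Q̇_H = 7140, Ẇ = 2990 W.
COP_R = Q̇_C/Ẇ = 4150/2990 = 1.388.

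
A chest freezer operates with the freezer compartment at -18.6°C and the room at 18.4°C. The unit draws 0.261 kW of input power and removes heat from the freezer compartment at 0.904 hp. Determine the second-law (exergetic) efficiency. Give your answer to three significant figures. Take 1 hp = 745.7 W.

0.375

Converting, Q̇_C = 0.9040 hp = 0.6741 kW, so COP_actual = Q̇_C/Ẇ = 0.6741/0.2610 = 2.583.
In absolute terms T_C = 254.55 K and T_H = 291.55 K, so ΔT = 37.00 K.
COP_Carnot = T_C/ΔT = 254.55/37.00 = 6.880.
η_II = COP_actual/COP_Carnot = 2.583/6.880 = 0.3754.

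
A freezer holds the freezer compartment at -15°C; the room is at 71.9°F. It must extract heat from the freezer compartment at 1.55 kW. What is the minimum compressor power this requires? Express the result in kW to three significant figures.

In absolute terms T_C = 258.15 K and T_H = 295.32 K, so ΔT = 37.17 K.
COP_Carnot = T_C/ΔT = 258.15/37.17 = 6.946.
Ẇ_min = Q̇/COP_Carnot = 1.550/6.946 = 0.2232 kW.

0.223 kW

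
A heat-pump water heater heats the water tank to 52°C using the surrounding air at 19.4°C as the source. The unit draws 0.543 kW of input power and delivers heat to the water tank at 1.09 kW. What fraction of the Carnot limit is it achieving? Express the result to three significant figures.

0.201

COP_actual = Q̇_H/Ẇ = 1.090/0.5430 = 2.007.
In absolute terms T_C = 292.55 K and T_H = 325.15 K, so ΔT = 32.60 K.
COP_Carnot = T_H/ΔT = 325.15/32.60 = 9.974.
η_II = COP_actual/COP_Carnot = 2.007/9.974 = 0.2013.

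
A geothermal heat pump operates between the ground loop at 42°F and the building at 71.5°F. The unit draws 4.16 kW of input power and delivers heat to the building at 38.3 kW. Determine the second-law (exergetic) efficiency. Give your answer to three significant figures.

COP_actual = Q̇_H/Ẇ = 38.30/4.160 = 9.207.
In absolute terms T_C = 278.71 K and T_H = 295.09 K, so ΔT = 16.39 K.
COP_Carnot = T_H/ΔT = 295.09/16.39 = 18.01.
η_II = COP_actual/COP_Carnot = 9.207/18.01 = 0.5113.

0.511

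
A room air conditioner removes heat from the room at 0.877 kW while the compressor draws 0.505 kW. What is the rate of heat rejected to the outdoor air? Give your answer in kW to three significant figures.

1.38 kW

For a cyclic device the first law requires Q̇_H = Q̇_C + Ẇ.
Q̇_H = Q̇_C + Ẇ = 1.382 kW.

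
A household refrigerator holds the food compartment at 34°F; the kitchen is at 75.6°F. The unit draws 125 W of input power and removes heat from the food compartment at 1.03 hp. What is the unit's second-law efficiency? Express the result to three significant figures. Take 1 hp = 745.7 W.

0.518

Converting, Q̇_C = 1.030 hp = 768.1 W, so COP_actual = Q̇_C/Ẇ = 768.1/125.0 = 6.145.
In absolute terms T_C = 274.26 K and T_H = 297.37 K, so ΔT = 23.11 K.
COP_Carnot = T_C/ΔT = 274.26/23.11 = 11.87.
η_II = COP_actual/COP_Carnot = 6.145/11.87 = 0.5178.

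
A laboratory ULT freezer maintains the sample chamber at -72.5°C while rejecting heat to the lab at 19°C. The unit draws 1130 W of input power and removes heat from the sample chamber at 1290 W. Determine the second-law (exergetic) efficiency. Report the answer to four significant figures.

COP_actual = Q̇_C/Ẇ = 1290/1130 = 1.142.
In absolute terms T_C = 200.65 K and T_H = 292.15 K, so ΔT = 91.50 K.
COP_Carnot = T_C/ΔT = 200.65/91.50 = 2.193.
η_II = COP_actual/COP_Carnot = 1.142/2.193 = 0.5206.

0.5206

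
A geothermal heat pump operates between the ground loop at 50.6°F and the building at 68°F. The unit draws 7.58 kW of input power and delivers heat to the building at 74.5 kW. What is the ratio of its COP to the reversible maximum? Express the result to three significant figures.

COP_actual = Q̇_H/Ẇ = 74.50/7.580 = 9.828.
In absolute terms T_C = 283.48 K and T_H = 293.15 K, so ΔT = 9.667 K.
COP_Carnot = T_H/ΔT = 293.15/9.667 = 30.33.
η_II = COP_actual/COP_Carnot = 9.828/30.33 = 0.3241.

0.324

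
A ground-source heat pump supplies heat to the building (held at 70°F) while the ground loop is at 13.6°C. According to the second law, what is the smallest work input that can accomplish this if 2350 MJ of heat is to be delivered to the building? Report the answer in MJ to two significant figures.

In absolute terms T_C = 286.75 K and T_H = 294.26 K, so ΔT = 7.511 K.
The reversible limit is COP_HP = T_H/ΔT = 39.18, so W_min = Q_H/COP = Q_H·ΔT/T_H.
W_min = 2350 × 7.511/294.26 = 59.98 MJ.

60 MJ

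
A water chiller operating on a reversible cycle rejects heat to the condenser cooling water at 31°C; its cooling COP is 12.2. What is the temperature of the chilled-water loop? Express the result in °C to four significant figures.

For a Carnot refrigerator COP_R = T_C/(T_H − T_C), so T_C = COP·T_H/(1 + COP).
With T_H = 304.15 K, T_C = 12.2 × 304.15/13.20 = 281.11 K.
Converting, 281.11 K = 7.96°C.

7.958 °C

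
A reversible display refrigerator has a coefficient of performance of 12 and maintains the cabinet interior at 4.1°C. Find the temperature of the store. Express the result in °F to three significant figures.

81.0 °F

COP_R = T_C/(T_H − T_C) gives T_H − T_C = T_C/COP.
With T_C = 277.25 K, T_H = 277.25 × (1 + 1/12) = 300.35 K.
Converting, 300.35 K = 80.97°F.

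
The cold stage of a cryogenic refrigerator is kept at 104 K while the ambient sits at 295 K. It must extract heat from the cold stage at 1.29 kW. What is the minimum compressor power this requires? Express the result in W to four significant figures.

The reservoir spacing is ΔT = 295 − 104 = 191.0 K.
COP_Carnot = T_C/ΔT = 104.00/191.0 = 0.5445.
Ẇ_min = Q̇/COP_Carnot = 1.290/0.5445 = 2.369 kW = 2369 W.

2369 W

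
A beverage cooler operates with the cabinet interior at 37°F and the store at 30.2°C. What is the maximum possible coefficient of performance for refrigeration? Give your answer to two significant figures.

In absolute terms T_C = 275.93 K and T_H = 303.35 K, so ΔT = 27.42 K.
For a reversible cycle, COP_Carnot = T_C/ΔT = 275.93/27.42 = 10.06.

10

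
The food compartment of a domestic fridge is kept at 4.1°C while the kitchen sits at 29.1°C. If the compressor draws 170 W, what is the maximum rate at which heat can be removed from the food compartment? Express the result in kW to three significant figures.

1.89 kW

In absolute terms T_C = 277.25 K and T_H = 302.25 K, so ΔT = 25.00 K.
COP_Carnot = T_C/ΔT = 277.25/25.00 = 11.09.
Q̇_max = COP_Carnot × Ẇ = 11.09 × 170.0 W = 1885 W = 1.885 kW.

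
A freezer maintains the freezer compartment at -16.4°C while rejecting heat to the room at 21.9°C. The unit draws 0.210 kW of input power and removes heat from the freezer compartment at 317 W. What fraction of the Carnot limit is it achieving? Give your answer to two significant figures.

Converting, Q̇_C = 317.0 W = 0.3170 kW, so COP_actual = Q̇_C/Ẇ = 0.3170/0.2100 = 1.510.
In absolute terms T_C = 256.75 K and T_H = 295.05 K, so ΔT = 38.30 K.
COP_Carnot = T_C/ΔT = 256.75/38.30 = 6.704.
η_II = COP_actual/COP_Carnot = 1.510/6.704 = 0.2252.

0.23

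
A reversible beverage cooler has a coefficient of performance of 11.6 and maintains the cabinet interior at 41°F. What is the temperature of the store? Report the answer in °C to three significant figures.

29.0 °C

COP_R = T_C/(T_H − T_C) gives T_H − T_C = T_C/COP.
With T_C = 278.15 K, T_H = 278.15 × (1 + 1/11.6) = 302.13 K.
Converting, 302.13 K = 28.98°C.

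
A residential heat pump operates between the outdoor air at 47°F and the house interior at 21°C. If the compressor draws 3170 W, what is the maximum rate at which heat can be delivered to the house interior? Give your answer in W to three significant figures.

73600 W

In absolute terms T_C = 281.48 K and T_H = 294.15 K, so ΔT = 12.67 K.
COP_Carnot = T_H/ΔT = 294.15/12.67 = 23.22.
Q̇_max = COP_Carnot × Ẇ = 23.22 × 3170 W = 73610 W.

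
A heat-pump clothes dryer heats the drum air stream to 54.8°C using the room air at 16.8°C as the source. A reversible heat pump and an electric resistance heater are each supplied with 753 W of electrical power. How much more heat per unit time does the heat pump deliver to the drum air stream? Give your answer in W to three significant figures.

5750 W

In absolute terms T_C = 289.95 K and T_H = 327.95 K, so ΔT = 38.00 K.
COP_Carnot = T_H/ΔT = 327.95/38.00 = 8.630.
The heat pump delivers Q̇_H = COP × Ẇ = 6499 W; the resistance heater delivers Ẇ = 753.0 W.
Extra = (COP − 1)·Ẇ = 5746 W.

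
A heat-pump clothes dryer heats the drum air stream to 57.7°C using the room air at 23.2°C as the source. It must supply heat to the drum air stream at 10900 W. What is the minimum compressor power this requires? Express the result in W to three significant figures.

1140 W

In absolute terms T_C = 296.35 K and T_H = 330.85 K, so ΔT = 34.50 K.
COP_Carnot = T_H/ΔT = 330.85/34.50 = 9.590.
Ẇ_min = Q̇/COP_Carnot = 10900/9.590 = 1137 W.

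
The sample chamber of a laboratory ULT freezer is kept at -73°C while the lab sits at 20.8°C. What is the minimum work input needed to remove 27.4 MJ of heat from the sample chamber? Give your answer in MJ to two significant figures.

In absolute terms T_C = 200.15 K and T_H = 293.95 K, so ΔT = 93.80 K.
The reversible limit is COP_R = T_C/ΔT = 2.134, so W_min = Q_C/COP = Q_C·ΔT/T_C.
W_min = 27.40 × 93.80/200.15 = 12.84 MJ.

13 MJ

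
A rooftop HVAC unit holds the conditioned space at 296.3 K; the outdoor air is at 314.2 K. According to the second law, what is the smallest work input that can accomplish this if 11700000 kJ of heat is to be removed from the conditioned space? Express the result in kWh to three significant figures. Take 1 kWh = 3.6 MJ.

196 kWh

The reservoir spacing is ΔT = 314.2 − 296.3 = 17.90 K.
The reversible limit is COP_R = T_C/ΔT = 16.55, so W_min = Q_C/COP = Q_C·ΔT/T_C.
W_min = 11700000 × 17.90/296.30 = 706800 kJ = 196.3 kWh.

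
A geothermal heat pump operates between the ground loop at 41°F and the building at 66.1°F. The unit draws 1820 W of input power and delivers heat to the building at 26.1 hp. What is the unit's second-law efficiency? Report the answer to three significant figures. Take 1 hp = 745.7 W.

0.511

Converting, Q̇_H = 26.10 hp = 19460 W, so COP_actual = Q̇_H/Ẇ = 19460/1820 = 10.69.
In absolute terms T_C = 278.15 K and T_H = 292.09 K, so ΔT = 13.94 K.
COP_Carnot = T_H/ΔT = 292.09/13.94 = 20.95.
η_II = COP_actual/COP_Carnot = 10.69/20.95 = 0.5105.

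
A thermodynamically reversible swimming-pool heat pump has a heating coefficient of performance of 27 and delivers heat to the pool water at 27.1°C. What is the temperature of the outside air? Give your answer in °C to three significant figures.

16.0 °C

COP_HP = T_H/(T_H − T_C) gives T_H − T_C = T_H/COP.
With T_H = 300.25 K, T_C = 300.25 × (1 − 1/27) = 289.13 K.
Converting, 289.13 K = 15.98°C.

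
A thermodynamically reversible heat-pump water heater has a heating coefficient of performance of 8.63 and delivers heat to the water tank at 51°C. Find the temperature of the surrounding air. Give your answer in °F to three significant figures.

56.2 °F

COP_HP = T_H/(T_H − T_C) gives T_H − T_C = T_H/COP.
With T_H = 324.15 K, T_C = 324.15 × (1 − 1/8.63) = 286.59 K.
Converting, 286.59 K = 56.19°F.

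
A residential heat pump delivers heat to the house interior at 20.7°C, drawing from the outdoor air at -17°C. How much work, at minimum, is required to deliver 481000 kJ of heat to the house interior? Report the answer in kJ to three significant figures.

In absolute terms T_C = 256.15 K and T_H = 293.85 K, so ΔT = 37.70 K.
The reversible limit is COP_HP = T_H/ΔT = 7.794, so W_min = Q_H/COP = Q_H·ΔT/T_H.
W_min = 481000 × 37.70/293.85 = 61710 kJ.

61700 kJ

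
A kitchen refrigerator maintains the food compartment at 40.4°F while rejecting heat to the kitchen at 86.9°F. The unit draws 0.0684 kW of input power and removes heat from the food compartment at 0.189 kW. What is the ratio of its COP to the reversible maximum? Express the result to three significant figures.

0.257

COP_actual = Q̇_C/Ẇ = 0.1890/0.06840 = 2.763.
In absolute terms T_C = 277.82 K and T_H = 303.65 K, so ΔT = 25.83 K.
COP_Carnot = T_C/ΔT = 277.82/25.83 = 10.75.
η_II = COP_actual/COP_Carnot = 2.763/10.75 = 0.2569.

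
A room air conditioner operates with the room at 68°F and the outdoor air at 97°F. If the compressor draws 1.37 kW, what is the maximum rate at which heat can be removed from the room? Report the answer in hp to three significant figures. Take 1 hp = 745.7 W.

In absolute terms T_C = 293.15 K and T_H = 309.26 K, so ΔT = 16.11 K.
COP_Carnot = T_C/ΔT = 293.15/16.11 = 18.20.
Q̇_max = COP_Carnot × Ẇ = 18.20 × 1.370 kW = 24.93 kW = 33.43 hp.

33.4 hp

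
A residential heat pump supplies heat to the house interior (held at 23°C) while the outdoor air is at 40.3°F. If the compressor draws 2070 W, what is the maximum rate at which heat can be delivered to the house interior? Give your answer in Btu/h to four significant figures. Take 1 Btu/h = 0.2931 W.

113700 Btu/h

In absolute terms T_C = 277.76 K and T_H = 296.15 K, so ΔT = 18.39 K.
COP_Carnot = T_H/ΔT = 296.15/18.39 = 16.10.
Q̇_max = COP_Carnot × Ẇ = 16.10 × 2070 W = 33340 W = 113700 Btu/h.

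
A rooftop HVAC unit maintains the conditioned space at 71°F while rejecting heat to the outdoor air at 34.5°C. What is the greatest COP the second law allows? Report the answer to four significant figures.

22.97

In absolute terms T_C = 294.82 K and T_H = 307.65 K, so ΔT = 12.83 K.
For a reversible cycle, COP_Carnot = T_C/ΔT = 294.82/12.83 = 22.97.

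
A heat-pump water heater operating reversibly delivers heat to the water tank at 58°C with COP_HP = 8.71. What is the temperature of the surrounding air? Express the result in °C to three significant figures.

20.0 °C

COP_HP = T_H/(T_H − T_C) gives T_H − T_C = T_H/COP.
With T_H = 331.15 K, T_C = 331.15 × (1 − 1/8.71) = 293.13 K.
Converting, 293.13 K = 19.98°C.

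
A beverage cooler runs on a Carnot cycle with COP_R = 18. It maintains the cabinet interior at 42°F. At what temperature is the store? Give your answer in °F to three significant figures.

69.9 °F

COP_R = T_C/(T_H − T_C) gives T_H − T_C = T_C/COP.
With T_C = 278.71 K, T_H = 278.71 × (1 + 1/18) = 294.19 K.
Converting, 294.19 K = 69.87°F.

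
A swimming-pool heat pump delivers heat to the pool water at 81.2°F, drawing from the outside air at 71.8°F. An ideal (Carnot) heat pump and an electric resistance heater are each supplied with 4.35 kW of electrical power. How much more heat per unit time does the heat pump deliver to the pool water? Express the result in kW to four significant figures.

In absolute terms T_C = 295.26 K and T_H = 300.48 K, so ΔT = 5.222 K.
COP_Carnot = T_H/ΔT = 300.48/5.222 = 57.54.
The heat pump delivers Q̇_H = COP × Ẇ = 250.3 kW; the resistance heater delivers Ẇ = 4.350 kW.
Extra = (COP − 1)·Ẇ = 245.9 kW.

245.9 kW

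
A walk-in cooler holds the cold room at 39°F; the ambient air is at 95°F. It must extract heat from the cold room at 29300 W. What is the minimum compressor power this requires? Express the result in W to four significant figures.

3290 W

In absolute terms T_C = 277.04 K and T_H = 308.15 K, so ΔT = 31.11 K.
COP_Carnot = T_C/ΔT = 277.04/31.11 = 8.905.
Ẇ_min = Q̇/COP_Carnot = 29300/8.905 = 3290 W.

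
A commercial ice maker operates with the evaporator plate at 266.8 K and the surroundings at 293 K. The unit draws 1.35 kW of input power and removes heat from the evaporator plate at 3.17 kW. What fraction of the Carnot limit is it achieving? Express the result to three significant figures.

0.231

COP_actual = Q̇_C/Ẇ = 3.170/1.350 = 2.348.
The reservoir spacing is ΔT = 293 − 266.8 = 26.20 K.
COP_Carnot = T_C/ΔT = 266.80/26.20 = 10.18.
η_II = COP_actual/COP_Carnot = 2.348/10.18 = 0.2306.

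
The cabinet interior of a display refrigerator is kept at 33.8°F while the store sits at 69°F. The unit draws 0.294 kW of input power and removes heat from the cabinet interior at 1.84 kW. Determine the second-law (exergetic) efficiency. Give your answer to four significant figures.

COP_actual = Q̇_C/Ẇ = 1.840/0.2940 = 6.259.
In absolute terms T_C = 274.15 K and T_H = 293.71 K, so ΔT = 19.56 K.
COP_Carnot = T_C/ΔT = 274.15/19.56 = 14.02.
η_II = COP_actual/COP_Carnot = 6.259/14.02 = 0.4464.

0.4464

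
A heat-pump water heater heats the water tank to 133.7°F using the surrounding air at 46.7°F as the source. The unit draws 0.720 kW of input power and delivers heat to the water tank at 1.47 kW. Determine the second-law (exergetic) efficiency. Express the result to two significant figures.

0.30

COP_actual = Q̇_H/Ẇ = 1.470/0.7200 = 2.042.
In absolute terms T_C = 281.32 K and T_H = 329.65 K, so ΔT = 48.33 K.
COP_Carnot = T_H/ΔT = 329.65/48.33 = 6.820.
η_II = COP_actual/COP_Carnot = 2.042/6.820 = 0.2993.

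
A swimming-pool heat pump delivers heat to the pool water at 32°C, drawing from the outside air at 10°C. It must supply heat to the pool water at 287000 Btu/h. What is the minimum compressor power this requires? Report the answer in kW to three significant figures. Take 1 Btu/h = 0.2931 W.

In absolute terms T_C = 283.15 K and T_H = 305.15 K, so ΔT = 22.00 K.
COP_Carnot = T_H/ΔT = 305.15/22.00 = 13.87.
Ẇ_min = Q̇/COP_Carnot = 287000/13.87 = 20690 Btu/h = 6.065 kW.

6.06 kW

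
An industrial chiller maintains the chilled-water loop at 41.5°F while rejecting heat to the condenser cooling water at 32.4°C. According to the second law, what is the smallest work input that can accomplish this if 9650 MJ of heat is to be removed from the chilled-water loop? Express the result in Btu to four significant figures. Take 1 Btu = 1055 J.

In absolute terms T_C = 278.43 K and T_H = 305.55 K, so ΔT = 27.12 K.
The reversible limit is COP_R = T_C/ΔT = 10.27, so W_min = Q_C/COP = Q_C·ΔT/T_C.
W_min = 9650 × 27.12/278.43 = 940.0 MJ = 891000 Btu.

891000 Btu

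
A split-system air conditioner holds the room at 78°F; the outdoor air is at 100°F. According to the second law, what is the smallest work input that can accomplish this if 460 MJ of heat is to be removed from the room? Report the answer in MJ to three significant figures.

In absolute terms T_C = 298.71 K and T_H = 310.93 K, so ΔT = 12.22 K.
The reversible limit is COP_R = T_C/ΔT = 24.44, so W_min = Q_C/COP = Q_C·ΔT/T_C.
W_min = 460.0 × 12.22/298.71 = 18.82 MJ.

18.8 MJ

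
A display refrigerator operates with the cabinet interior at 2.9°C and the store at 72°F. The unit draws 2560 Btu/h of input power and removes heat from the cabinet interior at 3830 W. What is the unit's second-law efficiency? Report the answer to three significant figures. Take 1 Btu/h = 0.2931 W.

Converting, Q̇_C = 3830 W = 13070 Btu/h, so COP_actual = Q̇_C/Ẇ = 13070/2560 = 5.104.
In absolute terms T_C = 276.05 K and T_H = 295.37 K, so ΔT = 19.32 K.
COP_Carnot = T_C/ΔT = 276.05/19.32 = 14.29.
η_II = COP_actual/COP_Carnot = 5.104/14.29 = 0.3573.

0.357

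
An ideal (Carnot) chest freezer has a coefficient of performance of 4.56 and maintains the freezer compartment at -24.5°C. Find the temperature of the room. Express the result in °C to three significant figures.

COP_R = T_C/(T_H − T_C) gives T_H − T_C = T_C/COP.
With T_C = 248.65 K, T_H = 248.65 × (1 + 1/4.56) = 303.18 K.
Converting, 303.18 K = 30.03°C.

30.0 °C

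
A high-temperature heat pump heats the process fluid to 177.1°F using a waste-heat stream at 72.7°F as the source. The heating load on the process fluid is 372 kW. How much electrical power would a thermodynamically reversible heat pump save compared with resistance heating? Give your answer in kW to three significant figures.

In absolute terms T_C = 295.76 K and T_H = 353.76 K, so ΔT = 58.00 K.
COP_Carnot = T_H/ΔT = 353.76/58.00 = 6.099.
Resistance heating needs Ẇ_res = Q̇_H = 372.0 kW; the reversible heat pump needs only Ẇ_hp = Q̇_H/COP = 60.99 kW.
Saving = 372.0 − 60.99 = 311.0 kW.

311 kW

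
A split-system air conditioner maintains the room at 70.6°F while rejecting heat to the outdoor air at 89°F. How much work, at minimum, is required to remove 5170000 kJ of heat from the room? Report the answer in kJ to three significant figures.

In absolute terms T_C = 294.59 K and T_H = 304.82 K, so ΔT = 10.22 K.
The reversible limit is COP_R = T_C/ΔT = 28.82, so W_min = Q_C/COP = Q_C·ΔT/T_C.
W_min = 5170000 × 10.22/294.59 = 179400 kJ.

179000 kJ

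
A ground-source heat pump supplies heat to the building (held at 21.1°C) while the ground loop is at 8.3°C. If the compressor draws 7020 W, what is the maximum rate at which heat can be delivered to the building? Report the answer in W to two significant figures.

In absolute terms T_C = 281.45 K and T_H = 294.25 K, so ΔT = 12.80 K.
COP_Carnot = T_H/ΔT = 294.25/12.80 = 22.99.
Q̇_max = COP_Carnot × Ẇ = 22.99 × 7020 W = 161400 W.

160000 W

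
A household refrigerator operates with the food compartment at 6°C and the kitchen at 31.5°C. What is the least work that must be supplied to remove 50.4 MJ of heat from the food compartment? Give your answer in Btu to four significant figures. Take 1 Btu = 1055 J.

4364 Btu

In absolute terms T_C = 279.15 K and T_H = 304.65 K, so ΔT = 25.50 K.
The reversible limit is COP_R = T_C/ΔT = 10.95, so W_min = Q_C/COP = Q_C·ΔT/T_C.
W_min = 50.40 × 25.50/279.15 = 4.604 MJ = 4364 Btu.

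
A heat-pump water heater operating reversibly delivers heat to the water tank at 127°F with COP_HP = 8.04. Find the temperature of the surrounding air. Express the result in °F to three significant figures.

54.0 °F

COP_HP = T_H/(T_H − T_C) gives T_H − T_C = T_H/COP.
With T_H = 325.93 K, T_C = 325.93 × (1 − 1/8.04) = 285.39 K.
Converting, 285.39 K = 54.03°F.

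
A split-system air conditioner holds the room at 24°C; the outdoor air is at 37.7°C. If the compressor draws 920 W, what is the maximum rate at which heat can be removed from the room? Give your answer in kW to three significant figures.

In absolute terms T_C = 297.15 K and T_H = 310.85 K, so ΔT = 13.70 K.
COP_Carnot = T_C/ΔT = 297.15/13.70 = 21.69.
Q̇_max = COP_Carnot × Ẇ = 21.69 × 920.0 W = 19950 W = 19.95 kW.

20.0 kW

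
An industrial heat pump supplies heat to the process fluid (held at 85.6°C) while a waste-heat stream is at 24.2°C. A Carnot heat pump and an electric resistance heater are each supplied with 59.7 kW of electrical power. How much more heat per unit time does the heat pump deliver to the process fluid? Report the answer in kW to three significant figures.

In absolute terms T_C = 297.35 K and T_H = 358.75 K, so ΔT = 61.40 K.
COP_Carnot = T_H/ΔT = 358.75/61.40 = 5.843.
The heat pump delivers Q̇_H = COP × Ẇ = 348.8 kW; the resistance heater delivers Ẇ = 59.70 kW.
Extra = (COP − 1)·Ẇ = 289.1 kW.

289 kW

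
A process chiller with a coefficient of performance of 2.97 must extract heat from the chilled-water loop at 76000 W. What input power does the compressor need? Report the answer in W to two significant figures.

26000 W

Ẇ = Q̇_C/COP = 76000/2.97 = 25590 W.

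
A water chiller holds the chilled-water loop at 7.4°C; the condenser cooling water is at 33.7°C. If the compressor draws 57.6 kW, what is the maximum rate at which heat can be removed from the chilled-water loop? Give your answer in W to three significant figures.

In absolute terms T_C = 280.55 K and T_H = 306.85 K, so ΔT = 26.30 K.
COP_Carnot = T_C/ΔT = 280.55/26.30 = 10.67.
Q̇_max = COP_Carnot × Ẇ = 10.67 × 57.60 kW = 614.4 kW = 614400 W.

614000 W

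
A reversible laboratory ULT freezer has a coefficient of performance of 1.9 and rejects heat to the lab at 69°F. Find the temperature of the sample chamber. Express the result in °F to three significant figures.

For a Carnot refrigerator COP_R = T_C/(T_H − T_C), so T_C = COP·T_H/(1 + COP).
With T_H = 293.71 K, T_C = 1.9 × 293.71/2.900 = 192.43 K.
Converting, 192.43 K = -113.30°F.

-113 °F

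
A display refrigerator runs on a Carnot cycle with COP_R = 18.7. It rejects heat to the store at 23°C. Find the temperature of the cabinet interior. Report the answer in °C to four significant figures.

7.967 °C

For a Carnot refrigerator COP_R = T_C/(T_H − T_C), so T_C = COP·T_H/(1 + COP).
With T_H = 296.15 K, T_C = 18.7 × 296.15/19.70 = 281.12 K.
Converting, 281.12 K = 7.97°C.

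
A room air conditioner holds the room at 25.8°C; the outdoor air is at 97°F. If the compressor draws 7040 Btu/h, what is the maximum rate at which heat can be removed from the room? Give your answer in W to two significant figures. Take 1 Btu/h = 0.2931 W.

In absolute terms T_C = 298.95 K and T_H = 309.26 K, so ΔT = 10.31 K.
COP_Carnot = T_C/ΔT = 298.95/10.31 = 28.99.
Q̇_max = COP_Carnot × Ẇ = 28.99 × 7040 Btu/h = 204100 Btu/h = 59820 W.

60000 W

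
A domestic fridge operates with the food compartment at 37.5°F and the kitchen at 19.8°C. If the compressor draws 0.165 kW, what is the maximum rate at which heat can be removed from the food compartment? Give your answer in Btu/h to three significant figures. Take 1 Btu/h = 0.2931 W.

In absolute terms T_C = 276.21 K and T_H = 292.95 K, so ΔT = 16.74 K.
COP_Carnot = T_C/ΔT = 276.21/16.74 = 16.50.
Q̇_max = COP_Carnot × Ẇ = 16.50 × 0.1650 kW = 2.722 kW = 9286 Btu/h.

9290 Btu/h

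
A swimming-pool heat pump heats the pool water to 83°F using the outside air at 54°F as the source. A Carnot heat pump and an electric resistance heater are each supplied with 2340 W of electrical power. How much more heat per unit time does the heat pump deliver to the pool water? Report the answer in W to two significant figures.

In absolute terms T_C = 285.37 K and T_H = 301.48 K, so ΔT = 16.11 K.
COP_Carnot = T_H/ΔT = 301.48/16.11 = 18.71.
The heat pump delivers Q̇_H = COP × Ẇ = 43790 W; the resistance heater delivers Ẇ = 2340 W.
Extra = (COP − 1)·Ẇ = 41450 W.

41000 W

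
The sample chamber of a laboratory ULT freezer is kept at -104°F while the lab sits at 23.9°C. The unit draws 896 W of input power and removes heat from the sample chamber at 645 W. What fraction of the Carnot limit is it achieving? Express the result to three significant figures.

0.362

COP_actual = Q̇_C/Ẇ = 645.0/896.0 = 0.7199.
In absolute terms T_C = 197.59 K and T_H = 297.05 K, so ΔT = 99.46 K.
COP_Carnot = T_C/ΔT = 197.59/99.46 = 1.987.
η_II = COP_actual/COP_Carnot = 0.7199/1.987 = 0.3623.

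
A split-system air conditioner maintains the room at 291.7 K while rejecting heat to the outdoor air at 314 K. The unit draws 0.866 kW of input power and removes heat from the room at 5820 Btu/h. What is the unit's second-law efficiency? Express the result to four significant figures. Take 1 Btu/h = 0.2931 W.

Converting, Q̇_C = 5820 Btu/h = 1.706 kW, so COP_actual = Q̇_C/Ẇ = 1.706/0.8660 = 1.970.
The reservoir spacing is ΔT = 314 − 291.7 = 22.30 K.
COP_Carnot = T_C/ΔT = 291.70/22.30 = 13.08.
η_II = COP_actual/COP_Carnot = 1.970/13.08 = 0.1506.

0.1506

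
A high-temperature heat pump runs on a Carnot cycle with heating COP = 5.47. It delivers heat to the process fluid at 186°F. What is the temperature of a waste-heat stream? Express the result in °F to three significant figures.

COP_HP = T_H/(T_H − T_C) gives T_H − T_C = T_H/COP.
With T_H = 358.71 K, T_C = 358.71 × (1 − 1/5.47) = 293.13 K.
Converting, 293.13 K = 67.96°F.

68.0 °F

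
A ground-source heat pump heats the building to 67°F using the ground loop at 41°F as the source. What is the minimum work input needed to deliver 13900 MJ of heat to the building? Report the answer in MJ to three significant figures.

686 MJ

In absolute terms T_C = 278.15 K and T_H = 292.59 K, so ΔT = 14.44 K.
The reversible limit is COP_HP = T_H/ΔT = 20.26, so W_min = Q_H/COP = Q_H·ΔT/T_H.
W_min = 13900 × 14.44/292.59 = 686.2 MJ.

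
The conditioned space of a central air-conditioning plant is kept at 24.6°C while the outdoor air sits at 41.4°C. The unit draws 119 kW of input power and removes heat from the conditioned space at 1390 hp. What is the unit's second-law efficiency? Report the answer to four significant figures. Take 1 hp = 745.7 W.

0.4915

Converting, Q̇_C = 1390 hp = 1037 kW, so COP_actual = Q̇_C/Ẇ = 1037/119.0 = 8.710.
In absolute terms T_C = 297.75 K and T_H = 314.55 K, so ΔT = 16.80 K.
COP_Carnot = T_C/ΔT = 297.75/16.80 = 17.72.
η_II = COP_actual/COP_Carnot = 8.710/17.72 = 0.4915.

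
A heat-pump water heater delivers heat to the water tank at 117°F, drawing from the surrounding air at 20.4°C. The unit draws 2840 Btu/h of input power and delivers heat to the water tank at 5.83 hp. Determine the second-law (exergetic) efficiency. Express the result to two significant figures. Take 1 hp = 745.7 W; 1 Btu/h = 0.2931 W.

0.44

Converting, Q̇_H = 5.830 hp = 14830 Btu/h, so COP_actual = Q̇_H/Ẇ = 14830/2840 = 5.223.
In absolute terms T_C = 293.55 K and T_H = 320.37 K, so ΔT = 26.82 K.
COP_Carnot = T_H/ΔT = 320.37/26.82 = 11.94.
η_II = COP_actual/COP_Carnot = 5.223/11.94 = 0.4373.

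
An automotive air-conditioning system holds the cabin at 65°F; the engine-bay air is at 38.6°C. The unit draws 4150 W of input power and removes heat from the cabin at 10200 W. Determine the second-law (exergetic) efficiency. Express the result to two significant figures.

COP_actual = Q̇_C/Ẇ = 10200/4150 = 2.458.
In absolute terms T_C = 291.48 K and T_H = 311.75 K, so ΔT = 20.27 K.
COP_Carnot = T_C/ΔT = 291.48/20.27 = 14.38.
η_II = COP_actual/COP_Carnot = 2.458/14.38 = 0.1709.

0.17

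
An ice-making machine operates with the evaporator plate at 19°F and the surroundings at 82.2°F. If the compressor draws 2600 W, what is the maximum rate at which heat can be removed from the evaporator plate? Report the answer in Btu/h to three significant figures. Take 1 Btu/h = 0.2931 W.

67200 Btu/h

In absolute terms T_C = 265.93 K and T_H = 301.04 K, so ΔT = 35.11 K.
COP_Carnot = T_C/ΔT = 265.93/35.11 = 7.574.
Q̇_max = COP_Carnot × Ẇ = 7.574 × 2600 W = 19690 W = 67190 Btu/h.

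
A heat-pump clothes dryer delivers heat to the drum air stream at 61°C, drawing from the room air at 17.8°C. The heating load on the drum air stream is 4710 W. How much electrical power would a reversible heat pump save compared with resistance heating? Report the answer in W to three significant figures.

4100 W

In absolute terms T_C = 290.95 K and T_H = 334.15 K, so ΔT = 43.20 K.
COP_Carnot = T_H/ΔT = 334.15/43.20 = 7.735.
Resistance heating needs Ẇ_res = Q̇_H = 4710 W; the reversible heat pump needs only Ẇ_hp = Q̇_H/COP = 608.9 W.
Saving = 4710 − 608.9 = 4101 W.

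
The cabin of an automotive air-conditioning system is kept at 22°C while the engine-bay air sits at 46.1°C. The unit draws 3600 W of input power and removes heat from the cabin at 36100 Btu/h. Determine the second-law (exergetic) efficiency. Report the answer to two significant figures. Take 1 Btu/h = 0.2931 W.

0.24

Converting, Q̇_C = 36100 Btu/h = 10580 W, so COP_actual = Q̇_C/Ẇ = 10580/3600 = 2.939.
In absolute terms T_C = 295.15 K and T_H = 319.25 K, so ΔT = 24.10 K.
COP_Carnot = T_C/ΔT = 295.15/24.10 = 12.25.
η_II = COP_actual/COP_Carnot = 2.939/12.25 = 0.2400.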